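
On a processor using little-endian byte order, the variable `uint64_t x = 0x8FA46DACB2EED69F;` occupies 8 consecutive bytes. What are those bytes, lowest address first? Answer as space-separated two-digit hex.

Split into bytes (most-significant first): 8F A4 6D AC B2 EE D6 9F.
Little-endian: lowest address holds the least-significant byte.
So at ascending addresses the bytes are 9F D6 EE B2 AC 6D A4 8F.

9F D6 EE B2 AC 6D A4 8F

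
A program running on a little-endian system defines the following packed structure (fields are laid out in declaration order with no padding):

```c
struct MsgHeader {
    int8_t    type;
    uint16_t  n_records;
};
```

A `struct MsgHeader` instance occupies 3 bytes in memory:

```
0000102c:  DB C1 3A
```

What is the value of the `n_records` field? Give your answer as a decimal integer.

15041

`n_records` follows `type` (1 byte), so it starts at byte offset 1 and occupies 2 bytes.
Bytes at offsets 1..2: C1 3A.
In little-endian order the low byte comes first in memory.
Reassemble most-significant byte first: 3A C1 → 0x3AC1.
0x3AC1 = 15041.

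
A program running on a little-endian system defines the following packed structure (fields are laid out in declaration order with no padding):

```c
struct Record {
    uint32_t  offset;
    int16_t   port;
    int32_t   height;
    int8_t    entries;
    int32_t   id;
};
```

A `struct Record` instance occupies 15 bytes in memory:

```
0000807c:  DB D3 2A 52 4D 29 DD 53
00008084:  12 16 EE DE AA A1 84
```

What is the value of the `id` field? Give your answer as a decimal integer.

-2069779746

`id` follows `offset` (4 B), `port` (2 B), `height` (4 B), `entries` (1 B), so it starts at offset 4 + 2 + 4 + 1 = 11 and occupies 4 bytes.
Bytes at offsets 11..14: DE AA A1 84.
Little-endian stores the least-significant byte at the lowest address.
Reassemble most-significant byte first: 84 A1 AA DE → 0x84A1AADE.
Top bit is set, so as a signed 32-bit value this is 0x84A1AADE − 2^32 = -2069779746.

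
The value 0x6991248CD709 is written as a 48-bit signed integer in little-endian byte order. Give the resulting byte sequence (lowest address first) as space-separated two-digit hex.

09 D7 8C 24 91 69

Split into bytes (most-significant first): 69 91 24 8C D7 09.
Little-endian stores the least-significant byte at the lowest address.
So at ascending addresses the bytes are 09 D7 8C 24 91 69.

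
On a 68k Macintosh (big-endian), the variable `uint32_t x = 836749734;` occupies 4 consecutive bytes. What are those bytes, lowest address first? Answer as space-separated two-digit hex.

836749734 in hexadecimal, padded to 32 bits, is 0x31DFC9A6.
Split into bytes (most-significant first): 31 DF C9 A6.
In big-endian order the high byte comes first in memory.
So the memory order matches the most-significant-first order: 31 DF C9 A6.

31 DF C9 A6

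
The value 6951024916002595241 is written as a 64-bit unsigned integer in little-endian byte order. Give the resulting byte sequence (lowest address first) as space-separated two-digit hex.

6951024916002595241 in hexadecimal, padded to 64 bits, is 0x607700553F3961A9.
Split into bytes (most-significant first): 60 77 00 55 3F 39 61 A9.
Little-endian stores the least-significant byte at the lowest address.
So at ascending addresses the bytes are A9 61 39 3F 55 00 77 60.

A9 61 39 3F 55 00 77 60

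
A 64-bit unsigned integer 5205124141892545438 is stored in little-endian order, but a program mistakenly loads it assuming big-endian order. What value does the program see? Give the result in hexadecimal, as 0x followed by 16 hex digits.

5205124141892545438 in 64-bit hexadecimal is 0x483C50D44150AB9E.
Stored little-endian, the bytes at ascending addresses are 9E AB 50 41 D4 50 3C 48.
Read back as big-endian, the last byte is least significant, giving 0x9EAB5041D4503C48.

0x9EAB5041D4503C48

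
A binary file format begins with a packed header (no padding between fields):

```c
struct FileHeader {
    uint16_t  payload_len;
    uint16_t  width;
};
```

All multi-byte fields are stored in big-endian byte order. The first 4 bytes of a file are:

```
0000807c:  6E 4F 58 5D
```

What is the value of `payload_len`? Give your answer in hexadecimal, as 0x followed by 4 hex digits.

`payload_len` is the first field, at byte offset 0, occupying 2 bytes.
Bytes at offsets 0..1: 6E 4F.
In big-endian order the high byte comes first in memory.
The bytes are already most-significant first: 0x6E4F.

0x6E4F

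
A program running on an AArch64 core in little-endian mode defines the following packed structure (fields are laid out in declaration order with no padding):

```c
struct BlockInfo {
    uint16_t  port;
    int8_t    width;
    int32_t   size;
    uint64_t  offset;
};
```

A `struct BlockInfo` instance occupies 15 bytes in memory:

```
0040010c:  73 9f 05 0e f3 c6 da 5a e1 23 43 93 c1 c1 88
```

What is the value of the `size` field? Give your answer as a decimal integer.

`size` follows `port` (2 B), `width` (1 B), so it starts at offset 2 + 1 = 3 and occupies 4 bytes.
Bytes at offsets 3..6: 0E F3 C6 DA.
Little-endian stores the least-significant byte at the lowest address.
Reassemble most-significant byte first: DA C6 F3 0E → 0xDAC6F30E.
Top bit is set, so as a signed 32-bit value this is 0xDAC6F30E − 2^32 = -624495858.

-624495858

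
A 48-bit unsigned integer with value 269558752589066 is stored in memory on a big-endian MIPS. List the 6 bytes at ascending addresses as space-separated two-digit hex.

269558752589066 in hexadecimal, padded to 48 bits, is 0xF52989B1B50A.
Split into bytes (most-significant first): F5 29 89 B1 B5 0A.
Big-endian stores the most-significant byte at the lowest address.
So the memory order matches the most-significant-first order: F5 29 89 B1 B5 0A.

F5 29 89 B1 B5 0A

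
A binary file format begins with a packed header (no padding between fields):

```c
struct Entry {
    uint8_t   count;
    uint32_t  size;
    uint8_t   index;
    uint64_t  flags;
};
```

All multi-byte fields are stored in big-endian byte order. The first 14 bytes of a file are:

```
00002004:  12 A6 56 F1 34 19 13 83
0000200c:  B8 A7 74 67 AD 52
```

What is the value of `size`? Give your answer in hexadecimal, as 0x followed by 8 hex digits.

0xA656F134

`size` follows `count` (1 byte), so it starts at byte offset 1 and occupies 4 bytes.
Bytes at offsets 1..4: A6 56 F1 34.
Big-endian stores the most-significant byte at the lowest address.
The bytes are already most-significant first: 0xA656F134.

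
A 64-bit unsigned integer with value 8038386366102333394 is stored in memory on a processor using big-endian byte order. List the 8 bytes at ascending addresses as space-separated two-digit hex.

6F 8E 15 CF 8E DF 67 D2

8038386366102333394 in hexadecimal, padded to 64 bits, is 0x6F8E15CF8EDF67D2.
Split into bytes (most-significant first): 6F 8E 15 CF 8E DF 67 D2.
In big-endian order the high byte comes first in memory.
So the memory order matches the most-significant-first order: 6F 8E 15 CF 8E DF 67 D2.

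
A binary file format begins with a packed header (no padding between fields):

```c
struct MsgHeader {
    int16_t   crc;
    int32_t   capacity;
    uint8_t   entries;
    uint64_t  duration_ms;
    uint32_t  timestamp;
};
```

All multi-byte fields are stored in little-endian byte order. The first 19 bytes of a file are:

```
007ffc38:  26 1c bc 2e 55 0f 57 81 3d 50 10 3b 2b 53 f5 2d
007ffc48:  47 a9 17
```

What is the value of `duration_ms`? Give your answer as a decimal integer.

17677520495036087681

`duration_ms` follows `crc` (2 B), `capacity` (4 B), `entries` (1 B), so it starts at offset 2 + 4 + 1 = 7 and occupies 8 bytes.
Bytes at offsets 7..14: 81 3D 50 10 3B 2B 53 F5.
In little-endian order the low byte comes first in memory.
Reassemble most-significant byte first: F5 53 2B 3B 10 50 3D 81 → 0xF5532B3B10503D81.
0xF5532B3B10503D81 = 17677520495036087681.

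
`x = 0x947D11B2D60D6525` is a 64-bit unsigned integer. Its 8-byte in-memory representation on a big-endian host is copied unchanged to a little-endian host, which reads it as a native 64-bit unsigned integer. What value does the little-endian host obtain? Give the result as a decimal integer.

Stored big-endian, the bytes at ascending addresses are 94 7D 11 B2 D6 0D 65 25.
Read back as little-endian, the first byte is least significant, giving 0x25650DD6B2117D94.
0x25650DD6B2117D94 = 2694575167812763028.

2694575167812763028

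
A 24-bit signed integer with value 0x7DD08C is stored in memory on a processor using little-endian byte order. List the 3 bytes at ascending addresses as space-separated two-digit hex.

Split into bytes (most-significant first): 7D D0 8C.
In little-endian order the low byte comes first in memory.
So at ascending addresses the bytes are 8C D0 7D.

8C D0 7D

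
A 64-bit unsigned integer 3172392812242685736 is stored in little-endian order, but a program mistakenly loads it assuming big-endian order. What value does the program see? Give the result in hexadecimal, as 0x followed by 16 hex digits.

0x284FBA65749A062C

3172392812242685736 in 64-bit hexadecimal is 0x2C069A7465BA4F28.
Stored little-endian, the bytes at ascending addresses are 28 4F BA 65 74 9A 06 2C.
Read back as big-endian, the last byte is least significant, giving 0x284FBA65749A062C.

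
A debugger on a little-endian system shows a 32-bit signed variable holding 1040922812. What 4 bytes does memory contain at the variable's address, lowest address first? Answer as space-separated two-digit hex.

1040922812 in hexadecimal, padded to 32 bits, is 0x3E0B38BC.
Split into bytes (most-significant first): 3E 0B 38 BC.
Little-endian stores the least-significant byte at the lowest address.
So at ascending addresses the bytes are BC 38 0B 3E.

BC 38 0B 3E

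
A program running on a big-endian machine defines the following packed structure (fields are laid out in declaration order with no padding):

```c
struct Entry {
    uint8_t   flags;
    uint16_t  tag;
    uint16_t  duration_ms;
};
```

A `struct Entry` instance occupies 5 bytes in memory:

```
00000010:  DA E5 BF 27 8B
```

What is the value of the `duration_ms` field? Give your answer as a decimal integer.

10123

`duration_ms` follows `flags` (1 B), `tag` (2 B), so it starts at offset 1 + 2 = 3 and occupies 2 bytes.
Bytes at offsets 3..4: 27 8B.
In big-endian order the high byte comes first in memory.
The bytes are already most-significant first: 0x278B.
0x278B = 10123.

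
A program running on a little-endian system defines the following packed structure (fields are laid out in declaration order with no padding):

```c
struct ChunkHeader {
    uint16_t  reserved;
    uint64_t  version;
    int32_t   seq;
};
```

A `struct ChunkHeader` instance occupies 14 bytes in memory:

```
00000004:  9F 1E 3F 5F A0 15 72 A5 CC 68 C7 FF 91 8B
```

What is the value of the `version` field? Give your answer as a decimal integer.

`version` follows `reserved` (2 bytes), so it starts at byte offset 2 and occupies 8 bytes.
Bytes at offsets 2..9: 3F 5F A0 15 72 A5 CC 68.
In little-endian order the low byte comes first in memory.
Reassemble most-significant byte first: 68 CC A5 72 15 A0 5F 3F → 0x68CCA57215A05F3F.
0x68CCA57215A05F3F = 7551592584601165631.

7551592584601165631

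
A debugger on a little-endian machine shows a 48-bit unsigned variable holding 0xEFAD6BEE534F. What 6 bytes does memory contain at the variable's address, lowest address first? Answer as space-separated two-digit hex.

Split into bytes (most-significant first): EF AD 6B EE 53 4F.
Little-endian: lowest address holds the least-significant byte.
So at ascending addresses the bytes are 4F 53 EE 6B AD EF.

4F 53 EE 6B AD EF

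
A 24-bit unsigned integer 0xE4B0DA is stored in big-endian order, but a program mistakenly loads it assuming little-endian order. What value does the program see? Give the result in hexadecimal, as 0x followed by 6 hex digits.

Stored big-endian, the bytes at ascending addresses are E4 B0 DA.
Read back as little-endian, the first byte is least significant, giving 0xDAB0E4.

0xDAB0E4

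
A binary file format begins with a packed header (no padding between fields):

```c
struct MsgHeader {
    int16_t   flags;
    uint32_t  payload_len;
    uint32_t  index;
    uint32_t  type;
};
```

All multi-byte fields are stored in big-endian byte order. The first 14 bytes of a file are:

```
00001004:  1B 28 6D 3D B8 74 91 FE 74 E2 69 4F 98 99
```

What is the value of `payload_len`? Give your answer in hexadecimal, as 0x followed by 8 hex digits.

`payload_len` follows `flags` (2 bytes), so it starts at byte offset 2 and occupies 4 bytes.
Bytes at offsets 2..5: 6D 3D B8 74.
Big-endian: lowest address holds the most-significant byte.
The bytes are already most-significant first: 0x6D3DB874.

0x6D3DB874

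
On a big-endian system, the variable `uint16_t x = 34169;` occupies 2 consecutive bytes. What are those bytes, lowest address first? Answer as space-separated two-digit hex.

85 79

34169 in hexadecimal, padded to 16 bits, is 0x8579.
Split into bytes (most-significant first): 85 79.
In big-endian order the high byte comes first in memory.
So the memory order matches the most-significant-first order: 85 79.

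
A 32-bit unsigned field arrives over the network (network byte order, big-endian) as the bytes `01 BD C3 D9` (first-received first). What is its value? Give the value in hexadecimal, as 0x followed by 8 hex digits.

0x01BDC3D9

Big-endian: lowest address holds the most-significant byte.
The bytes are already most-significant first: 0x01BDC3D9.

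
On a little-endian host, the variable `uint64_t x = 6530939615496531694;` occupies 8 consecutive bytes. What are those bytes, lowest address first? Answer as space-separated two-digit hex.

EE 6E 32 57 FA 8E A2 5A

6530939615496531694 in hexadecimal, padded to 64 bits, is 0x5AA28EFA57326EEE.
Split into bytes (most-significant first): 5A A2 8E FA 57 32 6E EE.
In little-endian order the low byte comes first in memory.
So at ascending addresses the bytes are EE 6E 32 57 FA 8E A2 5A.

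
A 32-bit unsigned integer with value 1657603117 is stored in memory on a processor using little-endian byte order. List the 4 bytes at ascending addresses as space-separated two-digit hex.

1657603117 in hexadecimal, padded to 32 bits, is 0x62CD042D.
Split into bytes (most-significant first): 62 CD 04 2D.
Little-endian: lowest address holds the least-significant byte.
So at ascending addresses the bytes are 2D 04 CD 62.

2D 04 CD 62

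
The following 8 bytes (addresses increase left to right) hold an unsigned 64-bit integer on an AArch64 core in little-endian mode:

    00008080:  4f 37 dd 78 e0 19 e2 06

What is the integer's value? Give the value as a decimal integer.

Little-endian stores the least-significant byte at the lowest address.
Reassemble most-significant byte first: 06 E2 19 E0 78 DD 37 4F → 0x06E219E078DD374F.
0x06E219E078DD374F = 495987360855308111.

495987360855308111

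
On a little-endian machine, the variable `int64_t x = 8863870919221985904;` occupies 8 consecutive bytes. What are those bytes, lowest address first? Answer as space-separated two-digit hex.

70 42 24 63 A3 CB 02 7B

8863870919221985904 in hexadecimal, padded to 64 bits, is 0x7B02CBA363244270.
Split into bytes (most-significant first): 7B 02 CB A3 63 24 42 70.
In little-endian order the low byte comes first in memory.
So at ascending addresses the bytes are 70 42 24 63 A3 CB 02 7B.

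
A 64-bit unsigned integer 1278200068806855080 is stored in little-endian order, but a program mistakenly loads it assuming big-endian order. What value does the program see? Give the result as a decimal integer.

1278200068806855080 in 64-bit hexadecimal is 0x11BD1430BD1CC9A8.
Stored little-endian, the bytes at ascending addresses are A8 C9 1C BD 30 14 BD 11.
Read back as big-endian, the last byte is least significant, giving 0xA8C91CBD3014BD11.
0xA8C91CBD3014BD11 = 12162283867571797265.

12162283867571797265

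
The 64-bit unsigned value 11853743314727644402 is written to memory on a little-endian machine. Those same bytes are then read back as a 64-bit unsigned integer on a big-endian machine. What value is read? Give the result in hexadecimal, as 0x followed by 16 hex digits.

11853743314727644402 in 64-bit hexadecimal is 0xA480F4BDAD00ACF2.
Stored little-endian, the bytes at ascending addresses are F2 AC 00 AD BD F4 80 A4.
Read back as big-endian, the last byte is least significant, giving 0xF2AC00ADBDF480A4.

0xF2AC00ADBDF480A4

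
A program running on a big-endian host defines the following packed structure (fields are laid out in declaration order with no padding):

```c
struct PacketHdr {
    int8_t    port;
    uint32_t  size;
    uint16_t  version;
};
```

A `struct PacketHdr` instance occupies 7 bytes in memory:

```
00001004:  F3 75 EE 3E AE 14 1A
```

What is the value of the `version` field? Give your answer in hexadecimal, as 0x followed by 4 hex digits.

`version` follows `port` (1 B), `size` (4 B), so it starts at offset 1 + 4 = 5 and occupies 2 bytes.
Bytes at offsets 5..6: 14 1A.
In big-endian order the high byte comes first in memory.
The bytes are already most-significant first: 0x141A.

0x141A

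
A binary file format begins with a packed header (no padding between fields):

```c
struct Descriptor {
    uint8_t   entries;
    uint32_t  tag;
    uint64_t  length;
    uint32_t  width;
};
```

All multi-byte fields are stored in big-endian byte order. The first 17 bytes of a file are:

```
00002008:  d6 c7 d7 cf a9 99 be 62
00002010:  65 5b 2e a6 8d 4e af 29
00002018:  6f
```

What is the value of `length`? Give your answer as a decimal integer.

11078400320839001741

`length` follows `entries` (1 B), `tag` (4 B), so it starts at offset 1 + 4 = 5 and occupies 8 bytes.
Bytes at offsets 5..12: 99 BE 62 65 5B 2E A6 8D.
In big-endian order the high byte comes first in memory.
The bytes are already most-significant first: 0x99BE62655B2EA68D.
0x99BE62655B2EA68D = 11078400320839001741.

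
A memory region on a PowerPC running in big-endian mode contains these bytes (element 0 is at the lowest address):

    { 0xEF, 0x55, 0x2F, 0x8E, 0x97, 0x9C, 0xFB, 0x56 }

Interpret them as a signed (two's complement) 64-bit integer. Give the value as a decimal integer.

In big-endian order the high byte comes first in memory.
The bytes are already most-significant first: 0xEF552F8E979CFB56.
Top bit is set, so as a signed 64-bit value this is 0xEF552F8E979CFB56 − 2^64 = -1201001436148860074.

-1201001436148860074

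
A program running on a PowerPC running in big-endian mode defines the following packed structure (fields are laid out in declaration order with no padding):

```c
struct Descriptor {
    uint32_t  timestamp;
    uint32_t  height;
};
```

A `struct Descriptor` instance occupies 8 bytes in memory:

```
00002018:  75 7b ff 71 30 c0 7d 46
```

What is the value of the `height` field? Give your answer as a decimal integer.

817921350

`height` follows `timestamp` (4 bytes), so it starts at byte offset 4 and occupies 4 bytes.
Bytes at offsets 4..7: 30 C0 7D 46.
Big-endian stores the most-significant byte at the lowest address.
The bytes are already most-significant first: 0x30C07D46.
0x30C07D46 = 817921350.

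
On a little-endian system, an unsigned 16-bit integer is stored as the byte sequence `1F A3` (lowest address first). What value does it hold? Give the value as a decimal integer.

41759

In little-endian order the low byte comes first in memory.
Reassemble most-significant byte first: A3 1F → 0xA31F.
0xA31F = 41759.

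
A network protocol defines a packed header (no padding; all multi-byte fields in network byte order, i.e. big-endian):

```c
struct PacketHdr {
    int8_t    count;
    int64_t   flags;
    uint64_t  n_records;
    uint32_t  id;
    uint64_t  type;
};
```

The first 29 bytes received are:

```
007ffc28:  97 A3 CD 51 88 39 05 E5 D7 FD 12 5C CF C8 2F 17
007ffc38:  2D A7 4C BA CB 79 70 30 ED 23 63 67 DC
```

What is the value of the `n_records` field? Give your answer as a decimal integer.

18235739888663074605

`n_records` follows `count` (1 B), `flags` (8 B), so it starts at offset 1 + 8 = 9 and occupies 8 bytes.
Bytes at offsets 9..16: FD 12 5C CF C8 2F 17 2D.
Big-endian stores the most-significant byte at the lowest address.
The bytes are already most-significant first: 0xFD125CCFC82F172D.
0xFD125CCFC82F172D = 18235739888663074605.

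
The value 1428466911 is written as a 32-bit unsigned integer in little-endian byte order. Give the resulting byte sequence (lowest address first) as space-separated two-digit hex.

1428466911 in hexadecimal, padded to 32 bits, is 0x5524ACDF.
Split into bytes (most-significant first): 55 24 AC DF.
In little-endian order the low byte comes first in memory.
So at ascending addresses the bytes are DF AC 24 55.

DF AC 24 55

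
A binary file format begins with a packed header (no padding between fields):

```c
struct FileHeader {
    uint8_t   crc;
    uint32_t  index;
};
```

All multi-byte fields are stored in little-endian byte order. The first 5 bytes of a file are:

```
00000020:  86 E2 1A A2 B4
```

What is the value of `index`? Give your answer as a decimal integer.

`index` follows `crc` (1 byte), so it starts at byte offset 1 and occupies 4 bytes.
Bytes at offsets 1..4: E2 1A A2 B4.
In little-endian order the low byte comes first in memory.
Reassemble most-significant byte first: B4 A2 1A E2 → 0xB4A21AE2.
0xB4A21AE2 = 3030522594.

3030522594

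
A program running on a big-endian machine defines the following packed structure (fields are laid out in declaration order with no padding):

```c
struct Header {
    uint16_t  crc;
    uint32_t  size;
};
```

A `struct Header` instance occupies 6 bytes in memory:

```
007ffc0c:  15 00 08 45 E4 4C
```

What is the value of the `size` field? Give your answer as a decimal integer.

`size` follows `crc` (2 bytes), so it starts at byte offset 2 and occupies 4 bytes.
Bytes at offsets 2..5: 08 45 E4 4C.
Big-endian: lowest address holds the most-significant byte.
The bytes are already most-significant first: 0x0845E44C.
0x0845E44C = 138798156.

138798156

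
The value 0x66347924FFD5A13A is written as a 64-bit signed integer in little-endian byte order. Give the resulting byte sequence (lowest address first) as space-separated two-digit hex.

Split into bytes (most-significant first): 66 34 79 24 FF D5 A1 3A.
Little-endian: lowest address holds the least-significant byte.
So at ascending addresses the bytes are 3A A1 D5 FF 24 79 34 66.

3A A1 D5 FF 24 79 34 66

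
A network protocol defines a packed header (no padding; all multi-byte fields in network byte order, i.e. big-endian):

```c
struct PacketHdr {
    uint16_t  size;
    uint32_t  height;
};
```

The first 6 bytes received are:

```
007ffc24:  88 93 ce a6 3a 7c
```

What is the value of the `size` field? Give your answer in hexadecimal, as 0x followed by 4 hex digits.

0x8893

`size` is the first field, at byte offset 0, occupying 2 bytes.
Bytes at offsets 0..1: 88 93.
Big-endian stores the most-significant byte at the lowest address.
The bytes are already most-significant first: 0x8893.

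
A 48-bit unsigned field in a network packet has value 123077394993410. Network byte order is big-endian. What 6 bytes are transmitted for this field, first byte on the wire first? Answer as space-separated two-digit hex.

6F F0 30 68 91 02

123077394993410 in hexadecimal, padded to 48 bits, is 0x6FF030689102.
Split into bytes (most-significant first): 6F F0 30 68 91 02.
In big-endian order the high byte comes first in memory.
So the memory order matches the most-significant-first order: 6F F0 30 68 91 02.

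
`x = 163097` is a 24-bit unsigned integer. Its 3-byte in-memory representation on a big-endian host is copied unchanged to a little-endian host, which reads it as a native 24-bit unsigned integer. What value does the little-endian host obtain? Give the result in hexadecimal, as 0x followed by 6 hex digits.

163097 in 24-bit hexadecimal is 0x027D19.
Stored big-endian, the bytes at ascending addresses are 02 7D 19.
Read back as little-endian, the first byte is least significant, giving 0x197D02.

0x197D02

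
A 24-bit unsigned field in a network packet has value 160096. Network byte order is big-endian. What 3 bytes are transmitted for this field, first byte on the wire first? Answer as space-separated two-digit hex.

160096 in hexadecimal, padded to 24 bits, is 0x027160.
Split into bytes (most-significant first): 02 71 60.
In big-endian order the high byte comes first in memory.
So the memory order matches the most-significant-first order: 02 71 60.

02 71 60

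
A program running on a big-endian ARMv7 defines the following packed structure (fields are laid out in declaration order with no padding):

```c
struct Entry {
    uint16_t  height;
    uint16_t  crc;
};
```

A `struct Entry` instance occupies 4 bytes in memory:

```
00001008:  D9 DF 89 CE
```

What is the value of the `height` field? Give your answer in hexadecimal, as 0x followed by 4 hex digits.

`height` is the first field, at byte offset 0, occupying 2 bytes.
Bytes at offsets 0..1: D9 DF.
Big-endian stores the most-significant byte at the lowest address.
The bytes are already most-significant first: 0xD9DF.

0xD9DF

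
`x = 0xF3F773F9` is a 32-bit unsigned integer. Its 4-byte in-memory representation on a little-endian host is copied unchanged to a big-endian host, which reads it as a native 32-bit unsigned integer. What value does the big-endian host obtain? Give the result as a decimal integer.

Stored little-endian, the bytes at ascending addresses are F9 73 F7 F3.
Read back as big-endian, the last byte is least significant, giving 0xF973F7F3.
0xF973F7F3 = 4185126899.

4185126899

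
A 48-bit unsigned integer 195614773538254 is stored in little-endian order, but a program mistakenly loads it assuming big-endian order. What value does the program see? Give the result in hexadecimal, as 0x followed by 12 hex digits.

195614773538254 in 48-bit hexadecimal is 0xB1E91D16EDCE.
Stored little-endian, the bytes at ascending addresses are CE ED 16 1D E9 B1.
Read back as big-endian, the last byte is least significant, giving 0xCEED161DE9B1.

0xCEED161DE9B1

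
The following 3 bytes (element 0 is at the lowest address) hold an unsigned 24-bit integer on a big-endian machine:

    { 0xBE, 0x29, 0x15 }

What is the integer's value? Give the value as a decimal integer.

Big-endian: lowest address holds the most-significant byte.
The bytes are already most-significant first: 0xBE2915.
0xBE2915 = 12462357.

12462357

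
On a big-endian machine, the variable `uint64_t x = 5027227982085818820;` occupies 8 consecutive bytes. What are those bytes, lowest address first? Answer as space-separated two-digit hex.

5027227982085818820 in hexadecimal, padded to 64 bits, is 0x45C44D36DD2109C4.
Split into bytes (most-significant first): 45 C4 4D 36 DD 21 09 C4.
In big-endian order the high byte comes first in memory.
So the memory order matches the most-significant-first order: 45 C4 4D 36 DD 21 09 C4.

45 C4 4D 36 DD 21 09 C4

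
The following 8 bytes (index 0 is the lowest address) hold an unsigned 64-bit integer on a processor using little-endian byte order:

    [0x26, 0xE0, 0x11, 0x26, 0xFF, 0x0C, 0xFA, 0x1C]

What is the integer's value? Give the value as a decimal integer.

Little-endian: lowest address holds the least-significant byte.
Reassemble most-significant byte first: 1C FA 0C FF 26 11 E0 26 → 0x1CFA0CFF2611E026.
0x1CFA0CFF2611E026 = 2087995667234545702.

2087995667234545702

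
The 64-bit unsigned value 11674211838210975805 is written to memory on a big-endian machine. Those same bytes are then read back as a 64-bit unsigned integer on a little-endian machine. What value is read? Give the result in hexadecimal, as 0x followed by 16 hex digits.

0x3DA83971D02103A2

11674211838210975805 in 64-bit hexadecimal is 0xA20321D07139A83D.
Stored big-endian, the bytes at ascending addresses are A2 03 21 D0 71 39 A8 3D.
Read back as little-endian, the first byte is least significant, giving 0x3DA83971D02103A2.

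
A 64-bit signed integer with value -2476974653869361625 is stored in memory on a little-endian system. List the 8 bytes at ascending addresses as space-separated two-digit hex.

Two's complement of -2476974653869361625 in 64 bits: 2476974653869361625 = 0x225FFB52F98789D9; invert → 0xDDA004AD06787626; add 1 → 0xDDA004AD06787627.
Split into bytes (most-significant first): DD A0 04 AD 06 78 76 27.
In little-endian order the low byte comes first in memory.
So at ascending addresses the bytes are 27 76 78 06 AD 04 A0 DD.

27 76 78 06 AD 04 A0 DD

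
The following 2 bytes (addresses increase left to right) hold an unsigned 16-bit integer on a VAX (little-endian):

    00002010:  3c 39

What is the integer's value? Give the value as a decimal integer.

Little-endian stores the least-significant byte at the lowest address.
Reassemble most-significant byte first: 39 3C → 0x393C.
0x393C = 14652.

14652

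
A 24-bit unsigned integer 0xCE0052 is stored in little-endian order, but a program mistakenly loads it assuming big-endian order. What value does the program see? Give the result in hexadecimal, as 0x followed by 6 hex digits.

0x5200CE

Stored little-endian, the bytes at ascending addresses are 52 00 CE.
Read back as big-endian, the last byte is least significant, giving 0x5200CE.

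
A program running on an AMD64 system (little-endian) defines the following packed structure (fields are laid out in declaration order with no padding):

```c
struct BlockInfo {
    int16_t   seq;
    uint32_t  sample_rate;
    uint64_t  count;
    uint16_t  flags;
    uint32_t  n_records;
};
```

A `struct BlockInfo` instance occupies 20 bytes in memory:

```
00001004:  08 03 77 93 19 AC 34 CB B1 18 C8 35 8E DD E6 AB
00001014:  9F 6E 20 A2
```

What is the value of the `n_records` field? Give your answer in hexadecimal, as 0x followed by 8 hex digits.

0xA2206E9F

`n_records` follows `seq` (2 B), `sample_rate` (4 B), `count` (8 B), `flags` (2 B), so it starts at offset 2 + 4 + 8 + 2 = 16 and occupies 4 bytes.
Bytes at offsets 16..19: 9F 6E 20 A2.
Little-endian stores the least-significant byte at the lowest address.
Reassemble most-significant byte first: A2 20 6E 9F → 0xA2206E9F.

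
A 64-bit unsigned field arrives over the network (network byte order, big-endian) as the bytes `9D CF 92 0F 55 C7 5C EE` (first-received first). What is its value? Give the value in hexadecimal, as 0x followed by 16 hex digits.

Big-endian: lowest address holds the most-significant byte.
The bytes are already most-significant first: 0x9DCF920F55C75CEE.

0x9DCF920F55C75CEE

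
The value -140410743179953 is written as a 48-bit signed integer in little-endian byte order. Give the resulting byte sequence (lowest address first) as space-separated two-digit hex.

4F B5 87 13 4C 80

Two's complement of -140410743179953 in 48 bits: 140410743179953 = 0x7FB3EC784AB1; invert → 0x804C1387B54E; add 1 → 0x804C1387B54F.
Split into bytes (most-significant first): 80 4C 13 87 B5 4F.
In little-endian order the low byte comes first in memory.
So at ascending addresses the bytes are 4F B5 87 13 4C 80.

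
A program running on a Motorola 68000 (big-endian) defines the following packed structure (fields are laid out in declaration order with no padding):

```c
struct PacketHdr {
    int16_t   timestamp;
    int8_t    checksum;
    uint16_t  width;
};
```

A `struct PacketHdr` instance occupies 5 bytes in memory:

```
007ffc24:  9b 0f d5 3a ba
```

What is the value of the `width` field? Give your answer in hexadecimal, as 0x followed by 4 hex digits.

`width` follows `timestamp` (2 B), `checksum` (1 B), so it starts at offset 2 + 1 = 3 and occupies 2 bytes.
Bytes at offsets 3..4: 3A BA.
In big-endian order the high byte comes first in memory.
The bytes are already most-significant first: 0x3ABA.

0x3ABA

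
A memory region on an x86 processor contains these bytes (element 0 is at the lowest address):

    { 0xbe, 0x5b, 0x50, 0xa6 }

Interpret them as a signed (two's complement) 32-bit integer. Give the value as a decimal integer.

-1504683074

In little-endian order the low byte comes first in memory.
Reassemble most-significant byte first: A6 50 5B BE → 0xA6505BBE.
Top bit is set, so as a signed 32-bit value this is 0xA6505BBE − 2^32 = -1504683074.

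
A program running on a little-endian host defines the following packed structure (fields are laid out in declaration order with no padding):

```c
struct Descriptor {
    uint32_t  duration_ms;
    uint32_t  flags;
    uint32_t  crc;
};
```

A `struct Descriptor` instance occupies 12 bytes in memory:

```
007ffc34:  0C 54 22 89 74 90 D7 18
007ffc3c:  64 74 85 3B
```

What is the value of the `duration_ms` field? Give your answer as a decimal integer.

`duration_ms` is the first field, at byte offset 0, occupying 4 bytes.
Bytes at offsets 0..3: 0C 54 22 89.
In little-endian order the low byte comes first in memory.
Reassemble most-significant byte first: 89 22 54 0C → 0x8922540C.
0x8922540C = 2300728332.

2300728332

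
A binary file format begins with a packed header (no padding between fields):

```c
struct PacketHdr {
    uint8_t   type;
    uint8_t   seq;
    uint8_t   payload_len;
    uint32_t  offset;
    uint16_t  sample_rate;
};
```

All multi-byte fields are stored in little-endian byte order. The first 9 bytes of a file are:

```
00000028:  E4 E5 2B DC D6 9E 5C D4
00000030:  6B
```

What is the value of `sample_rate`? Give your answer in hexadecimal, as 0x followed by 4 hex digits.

`sample_rate` follows `type` (1 B), `seq` (1 B), `payload_len` (1 B), `offset` (4 B), so it starts at offset 1 + 1 + 1 + 4 = 7 and occupies 2 bytes.
Bytes at offsets 7..8: D4 6B.
Little-endian: lowest address holds the least-significant byte.
Reassemble most-significant byte first: 6B D4 → 0x6BD4.

0x6BD4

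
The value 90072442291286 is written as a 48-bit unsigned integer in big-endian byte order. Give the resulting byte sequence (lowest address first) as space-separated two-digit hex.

51 EB 9F ED 44 56

90072442291286 in hexadecimal, padded to 48 bits, is 0x51EB9FED4456.
Split into bytes (most-significant first): 51 EB 9F ED 44 56.
Big-endian stores the most-significant byte at the lowest address.
So the memory order matches the most-significant-first order: 51 EB 9F ED 44 56.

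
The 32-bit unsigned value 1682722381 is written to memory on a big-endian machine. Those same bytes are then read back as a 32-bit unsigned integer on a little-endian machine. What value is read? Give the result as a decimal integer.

1296976996

1682722381 in 32-bit hexadecimal is 0x644C4E4D.
Stored big-endian, the bytes at ascending addresses are 64 4C 4E 4D.
Read back as little-endian, the first byte is least significant, giving 0x4D4E4C64.
0x4D4E4C64 = 1296976996.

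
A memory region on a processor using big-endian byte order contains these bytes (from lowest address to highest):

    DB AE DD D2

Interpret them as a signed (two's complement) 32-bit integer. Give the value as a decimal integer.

-609296942

Big-endian stores the most-significant byte at the lowest address.
The bytes are already most-significant first: 0xDBAEDDD2.
Top bit is set, so as a signed 32-bit value this is 0xDBAEDDD2 − 2^32 = -609296942.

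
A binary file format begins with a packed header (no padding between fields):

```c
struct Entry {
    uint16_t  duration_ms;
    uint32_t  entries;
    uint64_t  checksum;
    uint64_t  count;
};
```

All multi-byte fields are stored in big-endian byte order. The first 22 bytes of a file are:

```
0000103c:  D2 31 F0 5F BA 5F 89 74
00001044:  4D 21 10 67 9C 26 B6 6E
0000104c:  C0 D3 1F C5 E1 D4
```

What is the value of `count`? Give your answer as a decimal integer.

`count` follows `duration_ms` (2 B), `entries` (4 B), `checksum` (8 B), so it starts at offset 2 + 4 + 8 = 14 and occupies 8 bytes.
Bytes at offsets 14..21: B6 6E C0 D3 1F C5 E1 D4.
Big-endian stores the most-significant byte at the lowest address.
The bytes are already most-significant first: 0xB66EC0D31FC5E1D4.
0xB66EC0D31FC5E1D4 = 13145656375344751060.

13145656375344751060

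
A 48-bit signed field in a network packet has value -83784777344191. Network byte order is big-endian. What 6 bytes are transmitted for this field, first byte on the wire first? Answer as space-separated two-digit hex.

B3 CC 56 1B DB 41

Two's complement of -83784777344191 in 48 bits: 83784777344191 = 0x4C33A9E424BF; invert → 0xB3CC561BDB40; add 1 → 0xB3CC561BDB41.
Split into bytes (most-significant first): B3 CC 56 1B DB 41.
Big-endian: lowest address holds the most-significant byte.
So the memory order matches the most-significant-first order: B3 CC 56 1B DB 41.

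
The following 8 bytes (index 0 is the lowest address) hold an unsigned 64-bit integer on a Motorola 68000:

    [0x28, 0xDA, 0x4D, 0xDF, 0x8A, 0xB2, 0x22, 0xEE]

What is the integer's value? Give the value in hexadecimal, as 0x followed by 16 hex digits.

0x28DA4DDF8AB222EE

Big-endian stores the most-significant byte at the lowest address.
The bytes are already most-significant first: 0x28DA4DDF8AB222EE.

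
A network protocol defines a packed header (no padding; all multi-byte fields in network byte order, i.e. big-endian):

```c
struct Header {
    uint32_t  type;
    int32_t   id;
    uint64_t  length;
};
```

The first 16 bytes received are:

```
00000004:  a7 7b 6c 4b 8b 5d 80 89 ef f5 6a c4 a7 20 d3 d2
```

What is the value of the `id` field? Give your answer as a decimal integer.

-1956806519

`id` follows `type` (4 bytes), so it starts at byte offset 4 and occupies 4 bytes.
Bytes at offsets 4..7: 8B 5D 80 89.
Big-endian: lowest address holds the most-significant byte.
The bytes are already most-significant first: 0x8B5D8089.
Top bit is set, so as a signed 32-bit value this is 0x8B5D8089 − 2^32 = -1956806519.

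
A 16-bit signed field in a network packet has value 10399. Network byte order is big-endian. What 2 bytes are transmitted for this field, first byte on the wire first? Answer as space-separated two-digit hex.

28 9F

10399 in hexadecimal, padded to 16 bits, is 0x289F.
Split into bytes (most-significant first): 28 9F.
In big-endian order the high byte comes first in memory.
So the memory order matches the most-significant-first order: 28 9F.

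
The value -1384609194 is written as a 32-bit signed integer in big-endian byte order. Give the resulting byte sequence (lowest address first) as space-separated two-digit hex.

Two's complement of -1384609194 in 32 bits: 1384609194 = 0x528775AA; invert → 0xAD788A55; add 1 → 0xAD788A56.
Split into bytes (most-significant first): AD 78 8A 56.
Big-endian stores the most-significant byte at the lowest address.
So the memory order matches the most-significant-first order: AD 78 8A 56.

AD 78 8A 56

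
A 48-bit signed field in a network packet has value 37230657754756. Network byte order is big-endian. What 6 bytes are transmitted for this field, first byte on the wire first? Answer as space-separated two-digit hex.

37230657754756 in hexadecimal, padded to 48 bits, is 0x21DC70215684.
Split into bytes (most-significant first): 21 DC 70 21 56 84.
Big-endian stores the most-significant byte at the lowest address.
So the memory order matches the most-significant-first order: 21 DC 70 21 56 84.

21 DC 70 21 56 84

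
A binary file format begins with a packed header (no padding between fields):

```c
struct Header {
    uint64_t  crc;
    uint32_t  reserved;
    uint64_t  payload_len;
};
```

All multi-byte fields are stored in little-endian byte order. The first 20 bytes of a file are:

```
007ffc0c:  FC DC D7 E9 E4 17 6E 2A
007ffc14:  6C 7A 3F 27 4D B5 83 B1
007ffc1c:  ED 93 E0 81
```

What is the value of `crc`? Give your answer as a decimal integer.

`crc` is the first field, at byte offset 0, occupying 8 bytes.
Bytes at offsets 0..7: FC DC D7 E9 E4 17 6E 2A.
Little-endian stores the least-significant byte at the lowest address.
Reassemble most-significant byte first: 2A 6E 17 E4 E9 D7 DC FC → 0x2A6E17E4E9D7DCFC.
0x2A6E17E4E9D7DCFC = 3057407468974365948.

3057407468974365948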